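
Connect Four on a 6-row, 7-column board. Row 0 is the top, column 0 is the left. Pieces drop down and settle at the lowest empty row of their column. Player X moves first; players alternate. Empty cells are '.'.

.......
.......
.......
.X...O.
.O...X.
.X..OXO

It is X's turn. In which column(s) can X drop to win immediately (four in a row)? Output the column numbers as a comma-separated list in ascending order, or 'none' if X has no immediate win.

Answer: none

Derivation:
col 0: drop X → no win
col 1: drop X → no win
col 2: drop X → no win
col 3: drop X → no win
col 4: drop X → no win
col 5: drop X → no win
col 6: drop X → no win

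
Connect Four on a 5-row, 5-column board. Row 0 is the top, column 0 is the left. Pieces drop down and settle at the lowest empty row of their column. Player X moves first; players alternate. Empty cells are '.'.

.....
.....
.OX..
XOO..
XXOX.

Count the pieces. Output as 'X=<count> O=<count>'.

X=5 O=4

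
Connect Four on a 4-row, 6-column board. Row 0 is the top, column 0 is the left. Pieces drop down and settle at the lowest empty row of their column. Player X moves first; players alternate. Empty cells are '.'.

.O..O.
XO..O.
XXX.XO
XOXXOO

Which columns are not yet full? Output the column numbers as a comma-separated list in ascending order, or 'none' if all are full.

Answer: 0,2,3,5

Derivation:
col 0: top cell = '.' → open
col 1: top cell = 'O' → FULL
col 2: top cell = '.' → open
col 3: top cell = '.' → open
col 4: top cell = 'O' → FULL
col 5: top cell = '.' → open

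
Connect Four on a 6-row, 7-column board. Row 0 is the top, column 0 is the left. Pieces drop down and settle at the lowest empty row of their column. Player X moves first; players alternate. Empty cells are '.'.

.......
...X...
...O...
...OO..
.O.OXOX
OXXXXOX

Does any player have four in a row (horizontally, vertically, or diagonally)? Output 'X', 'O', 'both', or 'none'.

X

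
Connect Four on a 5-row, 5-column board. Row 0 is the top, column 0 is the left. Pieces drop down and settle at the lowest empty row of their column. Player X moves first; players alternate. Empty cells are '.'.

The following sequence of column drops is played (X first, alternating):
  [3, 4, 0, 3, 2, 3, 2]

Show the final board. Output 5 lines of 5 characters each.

Answer: .....
.....
...O.
..XO.
X.XXO

Derivation:
Move 1: X drops in col 3, lands at row 4
Move 2: O drops in col 4, lands at row 4
Move 3: X drops in col 0, lands at row 4
Move 4: O drops in col 3, lands at row 3
Move 5: X drops in col 2, lands at row 4
Move 6: O drops in col 3, lands at row 2
Move 7: X drops in col 2, lands at row 3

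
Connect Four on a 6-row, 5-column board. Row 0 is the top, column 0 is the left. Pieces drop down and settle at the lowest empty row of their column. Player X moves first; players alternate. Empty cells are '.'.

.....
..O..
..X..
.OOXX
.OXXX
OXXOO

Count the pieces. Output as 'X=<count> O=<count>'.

X=8 O=7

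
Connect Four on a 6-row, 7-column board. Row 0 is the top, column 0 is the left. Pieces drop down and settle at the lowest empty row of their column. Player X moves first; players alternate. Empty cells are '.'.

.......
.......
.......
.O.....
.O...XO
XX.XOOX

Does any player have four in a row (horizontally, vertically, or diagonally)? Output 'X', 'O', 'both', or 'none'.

none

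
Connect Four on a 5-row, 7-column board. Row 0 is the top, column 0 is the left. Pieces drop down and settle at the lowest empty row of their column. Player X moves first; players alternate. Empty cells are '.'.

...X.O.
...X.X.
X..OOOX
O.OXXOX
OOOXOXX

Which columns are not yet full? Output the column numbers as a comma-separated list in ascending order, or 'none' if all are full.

col 0: top cell = '.' → open
col 1: top cell = '.' → open
col 2: top cell = '.' → open
col 3: top cell = 'X' → FULL
col 4: top cell = '.' → open
col 5: top cell = 'O' → FULL
col 6: top cell = '.' → open

Answer: 0,1,2,4,6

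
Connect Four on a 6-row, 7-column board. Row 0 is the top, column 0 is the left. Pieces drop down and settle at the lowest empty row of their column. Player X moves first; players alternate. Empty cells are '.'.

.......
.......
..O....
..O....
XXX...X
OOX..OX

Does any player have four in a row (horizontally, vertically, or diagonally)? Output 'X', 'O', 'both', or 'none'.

none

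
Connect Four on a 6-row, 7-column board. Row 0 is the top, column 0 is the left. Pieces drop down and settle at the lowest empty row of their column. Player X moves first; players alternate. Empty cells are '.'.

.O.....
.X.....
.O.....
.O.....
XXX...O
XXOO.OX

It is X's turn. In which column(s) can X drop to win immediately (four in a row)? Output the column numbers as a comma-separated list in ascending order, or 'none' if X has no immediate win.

Answer: 3

Derivation:
col 0: drop X → no win
col 2: drop X → no win
col 3: drop X → WIN!
col 4: drop X → no win
col 5: drop X → no win
col 6: drop X → no win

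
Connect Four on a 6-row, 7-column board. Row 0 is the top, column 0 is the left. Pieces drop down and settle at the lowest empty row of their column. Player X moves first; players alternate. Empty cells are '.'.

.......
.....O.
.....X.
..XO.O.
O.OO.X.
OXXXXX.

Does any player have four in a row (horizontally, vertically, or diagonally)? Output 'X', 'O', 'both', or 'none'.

X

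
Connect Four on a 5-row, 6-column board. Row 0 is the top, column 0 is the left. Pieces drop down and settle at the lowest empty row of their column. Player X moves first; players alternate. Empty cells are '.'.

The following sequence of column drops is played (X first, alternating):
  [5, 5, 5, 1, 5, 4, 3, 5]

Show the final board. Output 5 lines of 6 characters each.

Answer: .....O
.....X
.....X
.....O
.O.XOX

Derivation:
Move 1: X drops in col 5, lands at row 4
Move 2: O drops in col 5, lands at row 3
Move 3: X drops in col 5, lands at row 2
Move 4: O drops in col 1, lands at row 4
Move 5: X drops in col 5, lands at row 1
Move 6: O drops in col 4, lands at row 4
Move 7: X drops in col 3, lands at row 4
Move 8: O drops in col 5, lands at row 0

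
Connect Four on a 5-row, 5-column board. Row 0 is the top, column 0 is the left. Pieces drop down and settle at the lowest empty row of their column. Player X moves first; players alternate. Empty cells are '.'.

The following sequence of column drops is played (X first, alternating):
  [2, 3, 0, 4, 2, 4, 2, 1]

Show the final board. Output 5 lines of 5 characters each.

Answer: .....
.....
..X..
..X.O
XOXOO

Derivation:
Move 1: X drops in col 2, lands at row 4
Move 2: O drops in col 3, lands at row 4
Move 3: X drops in col 0, lands at row 4
Move 4: O drops in col 4, lands at row 4
Move 5: X drops in col 2, lands at row 3
Move 6: O drops in col 4, lands at row 3
Move 7: X drops in col 2, lands at row 2
Move 8: O drops in col 1, lands at row 4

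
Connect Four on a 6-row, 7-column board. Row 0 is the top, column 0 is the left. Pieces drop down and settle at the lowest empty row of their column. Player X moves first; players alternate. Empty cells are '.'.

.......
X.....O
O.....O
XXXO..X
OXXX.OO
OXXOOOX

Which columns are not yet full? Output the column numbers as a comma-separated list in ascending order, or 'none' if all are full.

Answer: 0,1,2,3,4,5,6

Derivation:
col 0: top cell = '.' → open
col 1: top cell = '.' → open
col 2: top cell = '.' → open
col 3: top cell = '.' → open
col 4: top cell = '.' → open
col 5: top cell = '.' → open
col 6: top cell = '.' → open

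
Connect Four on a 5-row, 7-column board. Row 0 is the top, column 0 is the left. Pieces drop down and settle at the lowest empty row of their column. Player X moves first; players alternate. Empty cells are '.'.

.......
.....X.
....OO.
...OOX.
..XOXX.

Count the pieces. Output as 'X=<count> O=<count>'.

X=5 O=5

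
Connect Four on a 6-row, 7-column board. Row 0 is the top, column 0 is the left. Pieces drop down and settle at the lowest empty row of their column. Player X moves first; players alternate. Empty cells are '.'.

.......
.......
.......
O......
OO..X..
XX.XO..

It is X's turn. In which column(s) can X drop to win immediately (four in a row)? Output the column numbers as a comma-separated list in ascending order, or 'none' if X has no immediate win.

col 0: drop X → no win
col 1: drop X → no win
col 2: drop X → WIN!
col 3: drop X → no win
col 4: drop X → no win
col 5: drop X → no win
col 6: drop X → no win

Answer: 2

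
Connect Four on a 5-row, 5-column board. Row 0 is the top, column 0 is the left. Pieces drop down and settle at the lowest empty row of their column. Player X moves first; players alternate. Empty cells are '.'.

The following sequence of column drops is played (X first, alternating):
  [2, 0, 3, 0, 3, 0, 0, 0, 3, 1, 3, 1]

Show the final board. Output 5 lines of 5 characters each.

Answer: O....
X..X.
O..X.
OO.X.
OOXX.

Derivation:
Move 1: X drops in col 2, lands at row 4
Move 2: O drops in col 0, lands at row 4
Move 3: X drops in col 3, lands at row 4
Move 4: O drops in col 0, lands at row 3
Move 5: X drops in col 3, lands at row 3
Move 6: O drops in col 0, lands at row 2
Move 7: X drops in col 0, lands at row 1
Move 8: O drops in col 0, lands at row 0
Move 9: X drops in col 3, lands at row 2
Move 10: O drops in col 1, lands at row 4
Move 11: X drops in col 3, lands at row 1
Move 12: O drops in col 1, lands at row 3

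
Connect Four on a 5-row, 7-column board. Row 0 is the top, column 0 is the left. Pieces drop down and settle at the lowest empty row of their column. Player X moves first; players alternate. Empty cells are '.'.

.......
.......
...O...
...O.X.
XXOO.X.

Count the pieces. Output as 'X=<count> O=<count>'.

X=4 O=4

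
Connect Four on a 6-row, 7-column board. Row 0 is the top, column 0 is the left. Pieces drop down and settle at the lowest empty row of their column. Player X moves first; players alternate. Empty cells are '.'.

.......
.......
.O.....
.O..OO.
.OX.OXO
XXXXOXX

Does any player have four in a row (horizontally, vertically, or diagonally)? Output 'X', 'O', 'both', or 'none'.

X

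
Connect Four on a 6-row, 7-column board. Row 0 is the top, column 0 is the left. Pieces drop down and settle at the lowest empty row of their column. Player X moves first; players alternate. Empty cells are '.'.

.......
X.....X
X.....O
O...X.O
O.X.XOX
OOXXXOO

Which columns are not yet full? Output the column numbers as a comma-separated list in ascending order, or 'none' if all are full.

Answer: 0,1,2,3,4,5,6

Derivation:
col 0: top cell = '.' → open
col 1: top cell = '.' → open
col 2: top cell = '.' → open
col 3: top cell = '.' → open
col 4: top cell = '.' → open
col 5: top cell = '.' → open
col 6: top cell = '.' → open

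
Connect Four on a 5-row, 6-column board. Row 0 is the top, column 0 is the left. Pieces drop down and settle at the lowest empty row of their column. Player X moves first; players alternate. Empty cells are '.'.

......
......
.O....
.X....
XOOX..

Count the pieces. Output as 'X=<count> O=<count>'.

X=3 O=3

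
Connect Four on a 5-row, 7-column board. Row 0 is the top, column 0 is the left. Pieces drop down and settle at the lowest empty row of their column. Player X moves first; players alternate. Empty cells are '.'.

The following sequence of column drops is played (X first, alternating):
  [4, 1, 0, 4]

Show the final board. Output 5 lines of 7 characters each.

Answer: .......
.......
.......
....O..
XO..X..

Derivation:
Move 1: X drops in col 4, lands at row 4
Move 2: O drops in col 1, lands at row 4
Move 3: X drops in col 0, lands at row 4
Move 4: O drops in col 4, lands at row 3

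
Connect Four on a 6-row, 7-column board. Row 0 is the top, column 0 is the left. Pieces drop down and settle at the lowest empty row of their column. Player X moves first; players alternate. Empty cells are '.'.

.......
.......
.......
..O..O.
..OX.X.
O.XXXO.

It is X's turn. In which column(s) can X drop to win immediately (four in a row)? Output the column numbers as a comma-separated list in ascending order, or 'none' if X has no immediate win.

Answer: 1

Derivation:
col 0: drop X → no win
col 1: drop X → WIN!
col 2: drop X → no win
col 3: drop X → no win
col 4: drop X → no win
col 5: drop X → no win
col 6: drop X → no win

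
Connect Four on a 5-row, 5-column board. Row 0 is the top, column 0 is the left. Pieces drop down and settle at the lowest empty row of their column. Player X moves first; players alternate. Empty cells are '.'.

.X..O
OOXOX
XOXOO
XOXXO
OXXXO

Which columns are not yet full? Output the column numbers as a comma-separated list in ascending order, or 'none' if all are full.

Answer: 0,2,3

Derivation:
col 0: top cell = '.' → open
col 1: top cell = 'X' → FULL
col 2: top cell = '.' → open
col 3: top cell = '.' → open
col 4: top cell = 'O' → FULL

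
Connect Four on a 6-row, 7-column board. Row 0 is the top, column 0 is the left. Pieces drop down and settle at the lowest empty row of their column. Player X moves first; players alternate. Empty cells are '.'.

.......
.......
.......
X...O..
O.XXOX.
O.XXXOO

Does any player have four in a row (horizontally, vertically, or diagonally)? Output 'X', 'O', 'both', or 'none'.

none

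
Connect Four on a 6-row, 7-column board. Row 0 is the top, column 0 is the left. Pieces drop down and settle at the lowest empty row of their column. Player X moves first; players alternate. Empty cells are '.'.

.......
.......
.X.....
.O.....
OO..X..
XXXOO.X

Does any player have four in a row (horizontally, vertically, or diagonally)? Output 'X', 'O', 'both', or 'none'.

none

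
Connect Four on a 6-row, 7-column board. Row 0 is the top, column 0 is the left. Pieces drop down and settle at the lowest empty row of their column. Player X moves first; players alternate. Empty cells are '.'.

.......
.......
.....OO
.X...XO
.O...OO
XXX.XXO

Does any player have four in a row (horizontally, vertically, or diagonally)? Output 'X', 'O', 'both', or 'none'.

O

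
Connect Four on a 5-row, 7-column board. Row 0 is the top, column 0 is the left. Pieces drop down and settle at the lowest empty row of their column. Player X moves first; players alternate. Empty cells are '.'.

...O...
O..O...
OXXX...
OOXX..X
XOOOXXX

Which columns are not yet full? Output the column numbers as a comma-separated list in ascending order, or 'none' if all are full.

col 0: top cell = '.' → open
col 1: top cell = '.' → open
col 2: top cell = '.' → open
col 3: top cell = 'O' → FULL
col 4: top cell = '.' → open
col 5: top cell = '.' → open
col 6: top cell = '.' → open

Answer: 0,1,2,4,5,6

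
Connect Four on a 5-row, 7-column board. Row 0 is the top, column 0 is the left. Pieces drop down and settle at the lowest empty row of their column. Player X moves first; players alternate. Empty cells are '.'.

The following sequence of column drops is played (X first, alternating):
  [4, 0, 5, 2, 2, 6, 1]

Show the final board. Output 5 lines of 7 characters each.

Move 1: X drops in col 4, lands at row 4
Move 2: O drops in col 0, lands at row 4
Move 3: X drops in col 5, lands at row 4
Move 4: O drops in col 2, lands at row 4
Move 5: X drops in col 2, lands at row 3
Move 6: O drops in col 6, lands at row 4
Move 7: X drops in col 1, lands at row 4

Answer: .......
.......
.......
..X....
OXO.XXO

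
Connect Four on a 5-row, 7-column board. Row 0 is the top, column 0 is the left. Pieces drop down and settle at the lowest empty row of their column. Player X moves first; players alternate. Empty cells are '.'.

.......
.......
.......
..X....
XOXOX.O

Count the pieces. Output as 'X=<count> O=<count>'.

X=4 O=3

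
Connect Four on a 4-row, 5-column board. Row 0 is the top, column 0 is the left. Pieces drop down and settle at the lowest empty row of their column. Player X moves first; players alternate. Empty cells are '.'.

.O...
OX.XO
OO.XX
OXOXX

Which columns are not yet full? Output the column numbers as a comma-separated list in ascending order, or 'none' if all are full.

Answer: 0,2,3,4

Derivation:
col 0: top cell = '.' → open
col 1: top cell = 'O' → FULL
col 2: top cell = '.' → open
col 3: top cell = '.' → open
col 4: top cell = '.' → open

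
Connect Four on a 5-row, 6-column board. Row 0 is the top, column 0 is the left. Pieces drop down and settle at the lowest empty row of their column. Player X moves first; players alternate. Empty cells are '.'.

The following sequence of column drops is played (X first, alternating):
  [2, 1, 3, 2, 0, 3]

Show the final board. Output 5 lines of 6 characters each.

Move 1: X drops in col 2, lands at row 4
Move 2: O drops in col 1, lands at row 4
Move 3: X drops in col 3, lands at row 4
Move 4: O drops in col 2, lands at row 3
Move 5: X drops in col 0, lands at row 4
Move 6: O drops in col 3, lands at row 3

Answer: ......
......
......
..OO..
XOXX..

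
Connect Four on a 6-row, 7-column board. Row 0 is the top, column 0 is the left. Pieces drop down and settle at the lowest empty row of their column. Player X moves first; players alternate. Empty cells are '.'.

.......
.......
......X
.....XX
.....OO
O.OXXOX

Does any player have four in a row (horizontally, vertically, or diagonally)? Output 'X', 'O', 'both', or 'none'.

none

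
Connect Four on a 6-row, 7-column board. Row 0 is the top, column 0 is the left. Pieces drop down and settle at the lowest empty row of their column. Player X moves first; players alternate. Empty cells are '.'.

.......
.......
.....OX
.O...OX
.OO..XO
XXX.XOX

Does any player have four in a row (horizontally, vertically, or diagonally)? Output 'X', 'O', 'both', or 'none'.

none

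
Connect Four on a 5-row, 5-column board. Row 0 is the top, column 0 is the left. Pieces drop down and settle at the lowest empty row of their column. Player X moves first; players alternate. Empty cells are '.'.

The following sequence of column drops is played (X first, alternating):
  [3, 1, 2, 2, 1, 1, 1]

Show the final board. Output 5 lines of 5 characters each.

Answer: .....
.X...
.O...
.XO..
.OXX.

Derivation:
Move 1: X drops in col 3, lands at row 4
Move 2: O drops in col 1, lands at row 4
Move 3: X drops in col 2, lands at row 4
Move 4: O drops in col 2, lands at row 3
Move 5: X drops in col 1, lands at row 3
Move 6: O drops in col 1, lands at row 2
Move 7: X drops in col 1, lands at row 1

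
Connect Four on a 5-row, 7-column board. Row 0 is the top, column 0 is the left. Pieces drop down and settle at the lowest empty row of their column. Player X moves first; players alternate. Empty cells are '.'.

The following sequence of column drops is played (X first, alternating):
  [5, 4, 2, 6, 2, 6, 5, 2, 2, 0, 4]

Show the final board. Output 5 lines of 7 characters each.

Answer: .......
..X....
..O....
..X.XXO
O.X.OXO

Derivation:
Move 1: X drops in col 5, lands at row 4
Move 2: O drops in col 4, lands at row 4
Move 3: X drops in col 2, lands at row 4
Move 4: O drops in col 6, lands at row 4
Move 5: X drops in col 2, lands at row 3
Move 6: O drops in col 6, lands at row 3
Move 7: X drops in col 5, lands at row 3
Move 8: O drops in col 2, lands at row 2
Move 9: X drops in col 2, lands at row 1
Move 10: O drops in col 0, lands at row 4
Move 11: X drops in col 4, lands at row 3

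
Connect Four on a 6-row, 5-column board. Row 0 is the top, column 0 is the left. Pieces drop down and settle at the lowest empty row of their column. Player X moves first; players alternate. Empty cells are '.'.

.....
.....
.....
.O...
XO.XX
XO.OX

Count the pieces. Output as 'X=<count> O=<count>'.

X=5 O=4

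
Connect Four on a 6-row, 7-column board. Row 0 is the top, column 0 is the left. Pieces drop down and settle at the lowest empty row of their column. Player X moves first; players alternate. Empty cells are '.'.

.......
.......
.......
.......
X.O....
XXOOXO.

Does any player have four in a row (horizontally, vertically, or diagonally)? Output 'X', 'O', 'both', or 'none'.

none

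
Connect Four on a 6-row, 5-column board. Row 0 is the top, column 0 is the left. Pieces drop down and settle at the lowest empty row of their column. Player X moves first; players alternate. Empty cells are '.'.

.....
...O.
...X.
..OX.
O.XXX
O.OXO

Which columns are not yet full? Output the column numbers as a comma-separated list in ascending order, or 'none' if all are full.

Answer: 0,1,2,3,4

Derivation:
col 0: top cell = '.' → open
col 1: top cell = '.' → open
col 2: top cell = '.' → open
col 3: top cell = '.' → open
col 4: top cell = '.' → open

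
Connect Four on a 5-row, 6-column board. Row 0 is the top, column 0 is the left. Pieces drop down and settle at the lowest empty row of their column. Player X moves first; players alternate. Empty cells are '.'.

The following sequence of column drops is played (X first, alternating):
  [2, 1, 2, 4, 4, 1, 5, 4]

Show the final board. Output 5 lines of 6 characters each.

Answer: ......
......
....O.
.OX.X.
.OX.OX

Derivation:
Move 1: X drops in col 2, lands at row 4
Move 2: O drops in col 1, lands at row 4
Move 3: X drops in col 2, lands at row 3
Move 4: O drops in col 4, lands at row 4
Move 5: X drops in col 4, lands at row 3
Move 6: O drops in col 1, lands at row 3
Move 7: X drops in col 5, lands at row 4
Move 8: O drops in col 4, lands at row 2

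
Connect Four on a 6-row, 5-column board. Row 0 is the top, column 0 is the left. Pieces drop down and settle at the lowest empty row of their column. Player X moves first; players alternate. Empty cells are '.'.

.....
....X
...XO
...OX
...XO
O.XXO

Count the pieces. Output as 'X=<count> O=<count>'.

X=6 O=5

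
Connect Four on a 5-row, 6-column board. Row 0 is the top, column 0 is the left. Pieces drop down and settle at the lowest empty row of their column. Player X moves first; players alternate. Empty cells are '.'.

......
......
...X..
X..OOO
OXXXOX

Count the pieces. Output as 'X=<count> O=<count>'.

X=6 O=5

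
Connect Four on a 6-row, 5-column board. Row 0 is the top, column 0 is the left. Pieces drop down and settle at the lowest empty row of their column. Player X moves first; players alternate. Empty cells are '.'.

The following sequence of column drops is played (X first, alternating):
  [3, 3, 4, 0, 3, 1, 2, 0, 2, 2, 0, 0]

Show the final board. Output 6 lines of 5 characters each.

Move 1: X drops in col 3, lands at row 5
Move 2: O drops in col 3, lands at row 4
Move 3: X drops in col 4, lands at row 5
Move 4: O drops in col 0, lands at row 5
Move 5: X drops in col 3, lands at row 3
Move 6: O drops in col 1, lands at row 5
Move 7: X drops in col 2, lands at row 5
Move 8: O drops in col 0, lands at row 4
Move 9: X drops in col 2, lands at row 4
Move 10: O drops in col 2, lands at row 3
Move 11: X drops in col 0, lands at row 3
Move 12: O drops in col 0, lands at row 2

Answer: .....
.....
O....
X.OX.
O.XO.
OOXXX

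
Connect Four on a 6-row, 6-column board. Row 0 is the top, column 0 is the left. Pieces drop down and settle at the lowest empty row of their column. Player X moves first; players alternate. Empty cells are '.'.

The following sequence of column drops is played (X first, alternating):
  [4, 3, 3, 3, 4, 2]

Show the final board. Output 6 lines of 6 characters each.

Move 1: X drops in col 4, lands at row 5
Move 2: O drops in col 3, lands at row 5
Move 3: X drops in col 3, lands at row 4
Move 4: O drops in col 3, lands at row 3
Move 5: X drops in col 4, lands at row 4
Move 6: O drops in col 2, lands at row 5

Answer: ......
......
......
...O..
...XX.
..OOX.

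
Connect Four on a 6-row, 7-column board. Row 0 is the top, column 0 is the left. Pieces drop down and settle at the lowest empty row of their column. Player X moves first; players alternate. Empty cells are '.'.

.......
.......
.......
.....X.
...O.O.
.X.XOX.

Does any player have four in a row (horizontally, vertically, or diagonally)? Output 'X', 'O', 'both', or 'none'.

none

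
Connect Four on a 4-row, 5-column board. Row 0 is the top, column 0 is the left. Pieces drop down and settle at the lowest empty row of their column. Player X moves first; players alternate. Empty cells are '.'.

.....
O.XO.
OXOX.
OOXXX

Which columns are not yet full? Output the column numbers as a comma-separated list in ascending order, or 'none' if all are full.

Answer: 0,1,2,3,4

Derivation:
col 0: top cell = '.' → open
col 1: top cell = '.' → open
col 2: top cell = '.' → open
col 3: top cell = '.' → open
col 4: top cell = '.' → open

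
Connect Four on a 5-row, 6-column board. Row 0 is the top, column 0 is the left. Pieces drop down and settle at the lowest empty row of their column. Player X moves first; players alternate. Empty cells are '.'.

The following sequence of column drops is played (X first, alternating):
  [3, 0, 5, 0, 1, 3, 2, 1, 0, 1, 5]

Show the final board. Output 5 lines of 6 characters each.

Move 1: X drops in col 3, lands at row 4
Move 2: O drops in col 0, lands at row 4
Move 3: X drops in col 5, lands at row 4
Move 4: O drops in col 0, lands at row 3
Move 5: X drops in col 1, lands at row 4
Move 6: O drops in col 3, lands at row 3
Move 7: X drops in col 2, lands at row 4
Move 8: O drops in col 1, lands at row 3
Move 9: X drops in col 0, lands at row 2
Move 10: O drops in col 1, lands at row 2
Move 11: X drops in col 5, lands at row 3

Answer: ......
......
XO....
OO.O.X
OXXX.X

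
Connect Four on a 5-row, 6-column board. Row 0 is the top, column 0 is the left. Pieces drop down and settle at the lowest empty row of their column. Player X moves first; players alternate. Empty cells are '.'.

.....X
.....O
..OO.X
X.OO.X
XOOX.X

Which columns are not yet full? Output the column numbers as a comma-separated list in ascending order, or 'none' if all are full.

col 0: top cell = '.' → open
col 1: top cell = '.' → open
col 2: top cell = '.' → open
col 3: top cell = '.' → open
col 4: top cell = '.' → open
col 5: top cell = 'X' → FULL

Answer: 0,1,2,3,4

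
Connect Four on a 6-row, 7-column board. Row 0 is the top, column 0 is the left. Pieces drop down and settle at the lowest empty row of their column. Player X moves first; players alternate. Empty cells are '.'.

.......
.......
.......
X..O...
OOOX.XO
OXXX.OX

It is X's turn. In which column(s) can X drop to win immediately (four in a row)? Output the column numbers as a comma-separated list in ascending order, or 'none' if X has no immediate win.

Answer: 4

Derivation:
col 0: drop X → no win
col 1: drop X → no win
col 2: drop X → no win
col 3: drop X → no win
col 4: drop X → WIN!
col 5: drop X → no win
col 6: drop X → no win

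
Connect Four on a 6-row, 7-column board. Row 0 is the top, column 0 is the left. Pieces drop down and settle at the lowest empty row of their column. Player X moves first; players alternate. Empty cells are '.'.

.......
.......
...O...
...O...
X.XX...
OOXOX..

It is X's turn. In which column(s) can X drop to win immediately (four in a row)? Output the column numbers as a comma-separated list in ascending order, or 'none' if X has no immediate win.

Answer: 1

Derivation:
col 0: drop X → no win
col 1: drop X → WIN!
col 2: drop X → no win
col 3: drop X → no win
col 4: drop X → no win
col 5: drop X → no win
col 6: drop X → no win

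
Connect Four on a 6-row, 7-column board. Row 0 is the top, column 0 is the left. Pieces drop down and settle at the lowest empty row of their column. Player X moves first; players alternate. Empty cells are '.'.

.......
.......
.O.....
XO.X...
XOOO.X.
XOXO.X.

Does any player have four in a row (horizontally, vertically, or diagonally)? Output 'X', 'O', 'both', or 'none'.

O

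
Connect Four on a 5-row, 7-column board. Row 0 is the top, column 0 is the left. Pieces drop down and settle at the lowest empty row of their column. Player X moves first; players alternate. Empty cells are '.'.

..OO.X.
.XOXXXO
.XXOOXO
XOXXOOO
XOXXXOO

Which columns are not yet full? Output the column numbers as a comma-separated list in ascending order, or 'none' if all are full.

Answer: 0,1,4,6

Derivation:
col 0: top cell = '.' → open
col 1: top cell = '.' → open
col 2: top cell = 'O' → FULL
col 3: top cell = 'O' → FULL
col 4: top cell = '.' → open
col 5: top cell = 'X' → FULL
col 6: top cell = '.' → open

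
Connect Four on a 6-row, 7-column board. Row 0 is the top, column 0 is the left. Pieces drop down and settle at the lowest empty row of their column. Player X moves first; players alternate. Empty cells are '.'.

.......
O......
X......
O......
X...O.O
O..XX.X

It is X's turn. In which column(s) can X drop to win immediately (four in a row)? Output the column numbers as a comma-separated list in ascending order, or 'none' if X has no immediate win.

col 0: drop X → no win
col 1: drop X → no win
col 2: drop X → no win
col 3: drop X → no win
col 4: drop X → no win
col 5: drop X → WIN!
col 6: drop X → no win

Answer: 5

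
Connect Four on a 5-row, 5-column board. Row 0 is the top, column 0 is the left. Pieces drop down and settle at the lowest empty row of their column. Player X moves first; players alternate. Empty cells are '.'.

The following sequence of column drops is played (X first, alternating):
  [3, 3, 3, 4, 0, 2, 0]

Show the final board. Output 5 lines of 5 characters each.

Move 1: X drops in col 3, lands at row 4
Move 2: O drops in col 3, lands at row 3
Move 3: X drops in col 3, lands at row 2
Move 4: O drops in col 4, lands at row 4
Move 5: X drops in col 0, lands at row 4
Move 6: O drops in col 2, lands at row 4
Move 7: X drops in col 0, lands at row 3

Answer: .....
.....
...X.
X..O.
X.OXO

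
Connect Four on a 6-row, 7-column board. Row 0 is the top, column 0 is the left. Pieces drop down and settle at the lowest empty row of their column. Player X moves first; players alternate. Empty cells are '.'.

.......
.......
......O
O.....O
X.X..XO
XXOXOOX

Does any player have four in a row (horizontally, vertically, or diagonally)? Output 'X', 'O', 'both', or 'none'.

none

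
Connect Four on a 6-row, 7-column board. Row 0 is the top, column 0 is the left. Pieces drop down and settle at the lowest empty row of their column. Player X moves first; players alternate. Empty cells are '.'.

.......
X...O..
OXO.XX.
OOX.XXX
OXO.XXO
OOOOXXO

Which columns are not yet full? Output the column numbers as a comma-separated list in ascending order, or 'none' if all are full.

Answer: 0,1,2,3,4,5,6

Derivation:
col 0: top cell = '.' → open
col 1: top cell = '.' → open
col 2: top cell = '.' → open
col 3: top cell = '.' → open
col 4: top cell = '.' → open
col 5: top cell = '.' → open
col 6: top cell = '.' → open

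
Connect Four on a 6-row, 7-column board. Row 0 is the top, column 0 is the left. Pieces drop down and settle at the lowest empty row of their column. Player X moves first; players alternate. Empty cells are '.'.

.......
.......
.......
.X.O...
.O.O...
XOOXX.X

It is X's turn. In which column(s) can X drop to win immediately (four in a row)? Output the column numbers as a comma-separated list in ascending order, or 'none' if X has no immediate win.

Answer: 5

Derivation:
col 0: drop X → no win
col 1: drop X → no win
col 2: drop X → no win
col 3: drop X → no win
col 4: drop X → no win
col 5: drop X → WIN!
col 6: drop X → no win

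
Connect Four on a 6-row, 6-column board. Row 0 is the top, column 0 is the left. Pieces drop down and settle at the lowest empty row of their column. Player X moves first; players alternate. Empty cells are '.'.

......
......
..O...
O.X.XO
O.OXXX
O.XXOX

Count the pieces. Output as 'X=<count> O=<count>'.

X=8 O=7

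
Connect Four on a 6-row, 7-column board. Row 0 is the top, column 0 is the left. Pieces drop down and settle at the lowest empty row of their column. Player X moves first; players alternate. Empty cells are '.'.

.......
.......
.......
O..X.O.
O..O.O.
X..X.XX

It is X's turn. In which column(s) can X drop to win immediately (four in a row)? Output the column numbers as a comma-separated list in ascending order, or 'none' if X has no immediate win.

Answer: 4

Derivation:
col 0: drop X → no win
col 1: drop X → no win
col 2: drop X → no win
col 3: drop X → no win
col 4: drop X → WIN!
col 5: drop X → no win
col 6: drop X → no win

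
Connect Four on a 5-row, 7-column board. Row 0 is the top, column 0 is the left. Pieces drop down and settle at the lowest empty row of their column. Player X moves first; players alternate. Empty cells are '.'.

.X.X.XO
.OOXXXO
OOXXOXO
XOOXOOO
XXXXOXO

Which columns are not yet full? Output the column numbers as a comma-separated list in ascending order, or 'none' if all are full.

col 0: top cell = '.' → open
col 1: top cell = 'X' → FULL
col 2: top cell = '.' → open
col 3: top cell = 'X' → FULL
col 4: top cell = '.' → open
col 5: top cell = 'X' → FULL
col 6: top cell = 'O' → FULL

Answer: 0,2,4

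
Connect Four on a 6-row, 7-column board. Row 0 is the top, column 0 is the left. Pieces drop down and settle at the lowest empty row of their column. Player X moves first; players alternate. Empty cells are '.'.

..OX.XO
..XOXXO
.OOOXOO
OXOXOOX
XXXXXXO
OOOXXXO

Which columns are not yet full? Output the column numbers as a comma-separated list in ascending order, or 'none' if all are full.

col 0: top cell = '.' → open
col 1: top cell = '.' → open
col 2: top cell = 'O' → FULL
col 3: top cell = 'X' → FULL
col 4: top cell = '.' → open
col 5: top cell = 'X' → FULL
col 6: top cell = 'O' → FULL

Answer: 0,1,4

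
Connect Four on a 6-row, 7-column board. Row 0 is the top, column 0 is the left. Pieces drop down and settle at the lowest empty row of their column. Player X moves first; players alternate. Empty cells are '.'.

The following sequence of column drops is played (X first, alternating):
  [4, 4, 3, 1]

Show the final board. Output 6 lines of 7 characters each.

Move 1: X drops in col 4, lands at row 5
Move 2: O drops in col 4, lands at row 4
Move 3: X drops in col 3, lands at row 5
Move 4: O drops in col 1, lands at row 5

Answer: .......
.......
.......
.......
....O..
.O.XX..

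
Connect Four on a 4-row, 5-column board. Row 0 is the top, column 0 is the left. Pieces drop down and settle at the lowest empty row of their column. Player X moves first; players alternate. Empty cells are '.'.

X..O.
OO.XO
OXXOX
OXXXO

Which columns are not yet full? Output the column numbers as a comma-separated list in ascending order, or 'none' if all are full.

col 0: top cell = 'X' → FULL
col 1: top cell = '.' → open
col 2: top cell = '.' → open
col 3: top cell = 'O' → FULL
col 4: top cell = '.' → open

Answer: 1,2,4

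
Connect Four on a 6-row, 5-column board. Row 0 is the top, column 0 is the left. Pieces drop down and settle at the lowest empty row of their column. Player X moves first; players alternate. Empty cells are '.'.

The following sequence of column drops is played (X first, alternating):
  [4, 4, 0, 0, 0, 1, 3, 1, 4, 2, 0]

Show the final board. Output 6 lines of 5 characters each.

Answer: .....
.....
X....
X...X
OO..O
XOOXX

Derivation:
Move 1: X drops in col 4, lands at row 5
Move 2: O drops in col 4, lands at row 4
Move 3: X drops in col 0, lands at row 5
Move 4: O drops in col 0, lands at row 4
Move 5: X drops in col 0, lands at row 3
Move 6: O drops in col 1, lands at row 5
Move 7: X drops in col 3, lands at row 5
Move 8: O drops in col 1, lands at row 4
Move 9: X drops in col 4, lands at row 3
Move 10: O drops in col 2, lands at row 5
Move 11: X drops in col 0, lands at row 2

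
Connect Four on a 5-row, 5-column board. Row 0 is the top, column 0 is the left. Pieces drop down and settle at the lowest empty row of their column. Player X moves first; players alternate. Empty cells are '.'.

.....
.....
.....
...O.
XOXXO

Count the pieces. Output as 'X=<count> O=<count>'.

X=3 O=3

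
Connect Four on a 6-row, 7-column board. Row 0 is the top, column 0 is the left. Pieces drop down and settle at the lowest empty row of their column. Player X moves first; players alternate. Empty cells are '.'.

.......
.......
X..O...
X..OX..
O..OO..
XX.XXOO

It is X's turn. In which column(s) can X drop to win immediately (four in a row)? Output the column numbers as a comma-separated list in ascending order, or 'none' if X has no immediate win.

col 0: drop X → no win
col 1: drop X → no win
col 2: drop X → WIN!
col 3: drop X → no win
col 4: drop X → no win
col 5: drop X → no win
col 6: drop X → no win

Answer: 2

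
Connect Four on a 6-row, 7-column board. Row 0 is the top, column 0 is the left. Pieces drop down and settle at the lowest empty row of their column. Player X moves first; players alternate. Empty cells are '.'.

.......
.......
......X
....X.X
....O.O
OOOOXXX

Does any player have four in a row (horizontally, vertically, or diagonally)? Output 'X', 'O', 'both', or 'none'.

O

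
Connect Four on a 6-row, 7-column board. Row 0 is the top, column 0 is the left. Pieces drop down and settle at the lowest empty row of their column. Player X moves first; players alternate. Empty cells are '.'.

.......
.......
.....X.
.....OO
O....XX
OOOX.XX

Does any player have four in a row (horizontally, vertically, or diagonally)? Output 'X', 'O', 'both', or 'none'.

none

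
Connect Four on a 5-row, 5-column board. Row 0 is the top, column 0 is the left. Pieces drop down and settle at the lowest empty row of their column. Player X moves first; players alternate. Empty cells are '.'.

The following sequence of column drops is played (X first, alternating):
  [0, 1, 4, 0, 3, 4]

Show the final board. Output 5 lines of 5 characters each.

Move 1: X drops in col 0, lands at row 4
Move 2: O drops in col 1, lands at row 4
Move 3: X drops in col 4, lands at row 4
Move 4: O drops in col 0, lands at row 3
Move 5: X drops in col 3, lands at row 4
Move 6: O drops in col 4, lands at row 3

Answer: .....
.....
.....
O...O
XO.XX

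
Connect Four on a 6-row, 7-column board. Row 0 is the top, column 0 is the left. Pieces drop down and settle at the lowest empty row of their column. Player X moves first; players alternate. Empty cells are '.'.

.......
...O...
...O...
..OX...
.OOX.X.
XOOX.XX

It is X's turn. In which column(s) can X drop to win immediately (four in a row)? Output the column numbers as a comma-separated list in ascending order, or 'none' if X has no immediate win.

Answer: 4

Derivation:
col 0: drop X → no win
col 1: drop X → no win
col 2: drop X → no win
col 3: drop X → no win
col 4: drop X → WIN!
col 5: drop X → no win
col 6: drop X → no win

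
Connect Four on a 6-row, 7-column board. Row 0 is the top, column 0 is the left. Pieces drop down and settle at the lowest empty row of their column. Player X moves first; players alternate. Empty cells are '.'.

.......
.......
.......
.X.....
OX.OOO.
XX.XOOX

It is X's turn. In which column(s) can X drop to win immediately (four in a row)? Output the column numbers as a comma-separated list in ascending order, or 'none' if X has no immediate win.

col 0: drop X → no win
col 1: drop X → WIN!
col 2: drop X → WIN!
col 3: drop X → no win
col 4: drop X → no win
col 5: drop X → no win
col 6: drop X → no win

Answer: 1,2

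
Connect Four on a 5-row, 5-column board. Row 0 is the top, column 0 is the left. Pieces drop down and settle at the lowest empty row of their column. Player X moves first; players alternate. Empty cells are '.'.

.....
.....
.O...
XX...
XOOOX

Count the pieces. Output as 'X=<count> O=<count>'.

X=4 O=4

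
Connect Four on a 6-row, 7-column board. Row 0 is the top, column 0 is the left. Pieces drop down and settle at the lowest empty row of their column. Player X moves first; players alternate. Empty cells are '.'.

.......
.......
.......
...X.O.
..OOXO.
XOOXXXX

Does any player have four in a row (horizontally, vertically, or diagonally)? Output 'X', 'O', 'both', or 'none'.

X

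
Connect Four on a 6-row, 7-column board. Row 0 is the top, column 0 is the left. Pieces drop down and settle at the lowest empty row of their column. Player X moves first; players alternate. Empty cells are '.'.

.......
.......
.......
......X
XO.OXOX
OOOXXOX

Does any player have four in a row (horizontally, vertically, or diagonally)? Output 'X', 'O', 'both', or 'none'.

none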